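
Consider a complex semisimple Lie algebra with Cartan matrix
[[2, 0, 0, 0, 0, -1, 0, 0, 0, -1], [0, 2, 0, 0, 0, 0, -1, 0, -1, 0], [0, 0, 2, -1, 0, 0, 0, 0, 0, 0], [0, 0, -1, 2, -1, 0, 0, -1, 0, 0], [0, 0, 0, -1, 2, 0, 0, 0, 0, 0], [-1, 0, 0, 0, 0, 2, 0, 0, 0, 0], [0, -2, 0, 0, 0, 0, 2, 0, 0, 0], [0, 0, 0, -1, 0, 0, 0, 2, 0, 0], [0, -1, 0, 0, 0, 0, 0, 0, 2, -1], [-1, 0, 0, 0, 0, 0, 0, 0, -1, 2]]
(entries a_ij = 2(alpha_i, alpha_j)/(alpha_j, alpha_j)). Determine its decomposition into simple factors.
The diagram associated to this matrix has two connected components: the simple roots {alpha_1, alpha_2, alpha_6, alpha_7, alpha_9, alpha_10} form a chain of 6 nodes with a double edge at one end; the terminal node there is the unique long simple root (C_6), and {alpha_3, alpha_4, alpha_5, alpha_8} form a chain of 2 nodes with a fork of two nodes at one end (D_4). A semisimple Lie algebra decomposes uniquely as the direct sum of simple ideals, one per connected component of its Dynkin diagram, so g ≅ C_6 ⊕ D_4 (dimension 78 + 28 = 106).

C_6 (sp(12)) + D_4 (so(8))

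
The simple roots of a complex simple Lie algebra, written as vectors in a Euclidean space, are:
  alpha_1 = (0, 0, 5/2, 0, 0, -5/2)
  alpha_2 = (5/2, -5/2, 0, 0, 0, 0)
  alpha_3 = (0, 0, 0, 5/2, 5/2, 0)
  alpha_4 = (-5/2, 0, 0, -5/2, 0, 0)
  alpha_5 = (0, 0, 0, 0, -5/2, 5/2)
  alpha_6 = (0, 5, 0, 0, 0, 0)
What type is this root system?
Compute the Cartan integers a_ij = 2(alpha_i, alpha_j)/(alpha_j, alpha_j); the resulting 6x6 Cartan matrix is
[[2, 0, 0, 0, -1, 0], [0, 2, 0, -1, 0, -1], [0, 0, 2, -1, -1, 0], [0, -1, -1, 2, 0, 0], [-1, 0, -1, 0, 2, 0], [0, -2, 0, 0, 0, 2]].
The roots have two lengths (squared-length ratio 2:1); the short ones are alpha_{1,2,3,4,5}. The associated Dynkin diagram is a chain of 6 nodes with a double edge at one end; the terminal node there is the unique long simple root (C_6), so the type is C_6 (the algebra sp(12)).

C_6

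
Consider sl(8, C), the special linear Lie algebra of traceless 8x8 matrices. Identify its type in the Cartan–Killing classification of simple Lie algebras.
This is sl(8), which has dimension 8^2 - 1 = 63 and rank 8 - 1 = 7 (a Cartan subalgebra is the diagonal traceless matrices). In the classification of classical Lie algebras, the special linear algebra sl(n+1) has type A_n; here n = 7, so the Dynkin diagram is a chain of 7 nodes with single edges (A_7). Hence the type is A_7.

type A_7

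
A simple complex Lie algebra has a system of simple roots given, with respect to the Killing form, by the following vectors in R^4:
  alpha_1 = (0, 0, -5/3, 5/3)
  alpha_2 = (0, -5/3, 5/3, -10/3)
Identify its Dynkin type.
Compute the Cartan integers a_ij = 2(alpha_i, alpha_j)/(alpha_j, alpha_j); the resulting 2x2 Cartan matrix is
[[2, -1], [-3, 2]].
The roots have two lengths (squared-length ratio 3:1); the short ones are alpha_{1}. The associated Dynkin diagram is two nodes joined by a triple edge (G_2), so the type is G_2.

G_2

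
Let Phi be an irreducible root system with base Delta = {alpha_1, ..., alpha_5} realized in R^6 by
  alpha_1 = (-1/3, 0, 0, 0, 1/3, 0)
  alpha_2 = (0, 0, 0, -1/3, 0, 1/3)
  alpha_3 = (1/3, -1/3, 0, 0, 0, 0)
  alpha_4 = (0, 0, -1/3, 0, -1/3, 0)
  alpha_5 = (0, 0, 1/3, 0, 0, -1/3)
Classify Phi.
type A_5

Compute the Cartan integers a_ij = 2(alpha_i, alpha_j)/(alpha_j, alpha_j); the resulting 5x5 Cartan matrix is
[[2, 0, -1, -1, 0], [0, 2, 0, 0, -1], [-1, 0, 2, 0, 0], [-1, 0, 0, 2, -1], [0, -1, 0, -1, 2]].
All simple roots have the same length, so the diagram is simply laced. The associated Dynkin diagram is a chain of 5 nodes with single edges (A_5), so the type is A_5 (the algebra sl(6)).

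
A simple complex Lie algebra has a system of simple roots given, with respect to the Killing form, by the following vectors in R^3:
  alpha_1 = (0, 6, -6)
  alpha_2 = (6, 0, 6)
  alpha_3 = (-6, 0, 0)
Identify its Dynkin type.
B_3 (so(7))

Compute the Cartan integers a_ij = 2(alpha_i, alpha_j)/(alpha_j, alpha_j); the resulting 3x3 Cartan matrix is
[[2, -1, 0], [-1, 2, -2], [0, -1, 2]].
The roots have two lengths (squared-length ratio 2:1); the short ones are alpha_{3}. The associated Dynkin diagram is a chain of 3 nodes with a double edge at one end; the terminal node there is the unique short simple root (B_3), so the type is B_3 (the algebra so(7)).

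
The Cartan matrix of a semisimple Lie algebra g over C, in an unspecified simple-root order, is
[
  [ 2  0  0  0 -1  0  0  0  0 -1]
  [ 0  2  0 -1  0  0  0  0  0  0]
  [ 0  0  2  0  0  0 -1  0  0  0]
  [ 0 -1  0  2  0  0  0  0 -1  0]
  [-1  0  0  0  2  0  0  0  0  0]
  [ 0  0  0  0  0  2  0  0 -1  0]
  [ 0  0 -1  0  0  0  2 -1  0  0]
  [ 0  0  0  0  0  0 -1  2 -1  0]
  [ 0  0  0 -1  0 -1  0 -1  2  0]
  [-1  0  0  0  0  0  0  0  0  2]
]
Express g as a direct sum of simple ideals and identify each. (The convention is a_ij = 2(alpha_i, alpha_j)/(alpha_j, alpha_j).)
A3 ⊕ E7

The diagram associated to this matrix has two connected components: the simple roots {alpha_1, alpha_5, alpha_10} form a chain of 3 nodes with single edges (A_3), and {alpha_2, alpha_3, alpha_4, alpha_6, alpha_7, alpha_8, alpha_9} form a chain of 6 nodes with one extra node attached to the third node from one end (E_7). A semisimple Lie algebra decomposes uniquely as the direct sum of simple ideals, one per connected component of its Dynkin diagram, so g ≅ A_3 ⊕ E_7 (dimension 15 + 133 = 148).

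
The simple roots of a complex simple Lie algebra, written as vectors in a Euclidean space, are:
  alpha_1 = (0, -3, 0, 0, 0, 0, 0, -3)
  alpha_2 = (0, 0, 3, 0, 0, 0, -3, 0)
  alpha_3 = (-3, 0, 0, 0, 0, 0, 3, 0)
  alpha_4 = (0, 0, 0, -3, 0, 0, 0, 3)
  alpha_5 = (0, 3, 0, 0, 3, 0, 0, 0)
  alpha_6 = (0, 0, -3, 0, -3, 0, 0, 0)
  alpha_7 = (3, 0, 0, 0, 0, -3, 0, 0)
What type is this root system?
Compute the Cartan integers a_ij = 2(alpha_i, alpha_j)/(alpha_j, alpha_j); the resulting 7x7 Cartan matrix is
[[2, 0, 0, -1, -1, 0, 0], [0, 2, -1, 0, 0, -1, 0], [0, -1, 2, 0, 0, 0, -1], [-1, 0, 0, 2, 0, 0, 0], [-1, 0, 0, 0, 2, -1, 0], [0, -1, 0, 0, -1, 2, 0], [0, 0, -1, 0, 0, 0, 2]].
All simple roots have the same length, so the diagram is simply laced. The associated Dynkin diagram is a chain of 7 nodes with single edges (A_7), so the type is A_7 (the algebra sl(8)).

A_7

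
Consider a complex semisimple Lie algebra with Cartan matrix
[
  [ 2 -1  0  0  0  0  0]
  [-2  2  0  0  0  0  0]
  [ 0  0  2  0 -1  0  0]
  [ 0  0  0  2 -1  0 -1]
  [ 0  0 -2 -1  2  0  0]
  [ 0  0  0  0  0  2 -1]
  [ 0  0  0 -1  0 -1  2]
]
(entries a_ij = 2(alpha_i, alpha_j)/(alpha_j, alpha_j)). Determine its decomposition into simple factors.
The diagram associated to this matrix has two connected components: the simple roots {alpha_1, alpha_2} form a chain of 2 nodes with a double edge at one end; the terminal node there is the unique short simple root (B_2), and {alpha_3, alpha_4, alpha_5, alpha_6, alpha_7} form a chain of 5 nodes with a double edge at one end; the terminal node there is the unique short simple root (B_5). A semisimple Lie algebra decomposes uniquely as the direct sum of simple ideals, one per connected component of its Dynkin diagram, so g ≅ B_2 ⊕ B_5 (dimension 10 + 55 = 65).

type B_2 ⊕ type B_5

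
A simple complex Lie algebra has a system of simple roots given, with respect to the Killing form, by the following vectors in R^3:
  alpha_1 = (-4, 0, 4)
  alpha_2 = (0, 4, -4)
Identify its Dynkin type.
A_2 (sl(3))

Compute the Cartan integers a_ij = 2(alpha_i, alpha_j)/(alpha_j, alpha_j); the resulting 2x2 Cartan matrix is
[[2, -1], [-1, 2]].
All simple roots have the same length, so the diagram is simply laced. The associated Dynkin diagram is a chain of 2 nodes with single edges (A_2), so the type is A_2 (the algebra sl(3)).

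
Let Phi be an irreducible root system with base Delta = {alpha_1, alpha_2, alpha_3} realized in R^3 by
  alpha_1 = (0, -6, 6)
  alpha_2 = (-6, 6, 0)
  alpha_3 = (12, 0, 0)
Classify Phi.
C3

Compute the Cartan integers a_ij = 2(alpha_i, alpha_j)/(alpha_j, alpha_j); the resulting 3x3 Cartan matrix is
[[2, -1, 0], [-1, 2, -1], [0, -2, 2]].
The roots have two lengths (squared-length ratio 2:1); the short ones are alpha_{1,2}. The associated Dynkin diagram is a chain of 3 nodes with a double edge at one end; the terminal node there is the unique long simple root (C_3), so the type is C_3 (the algebra sp(6)).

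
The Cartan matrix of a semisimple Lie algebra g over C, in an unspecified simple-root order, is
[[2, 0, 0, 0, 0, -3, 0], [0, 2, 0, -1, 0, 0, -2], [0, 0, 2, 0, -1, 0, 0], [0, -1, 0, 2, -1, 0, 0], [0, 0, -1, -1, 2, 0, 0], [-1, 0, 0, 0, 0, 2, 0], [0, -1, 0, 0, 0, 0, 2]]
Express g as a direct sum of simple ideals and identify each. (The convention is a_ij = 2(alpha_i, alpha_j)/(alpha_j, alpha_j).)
The diagram associated to this matrix has two connected components: the simple roots {alpha_2, alpha_3, alpha_4, alpha_5, alpha_7} form a chain of 5 nodes with a double edge at one end; the terminal node there is the unique short simple root (B_5), and {alpha_1, alpha_6} form two nodes joined by a triple edge (G_2). A semisimple Lie algebra decomposes uniquely as the direct sum of simple ideals, one per connected component of its Dynkin diagram, so g ≅ B_5 ⊕ G_2 (dimension 55 + 14 = 69).

B_5 (so(11)) ⊕ G_2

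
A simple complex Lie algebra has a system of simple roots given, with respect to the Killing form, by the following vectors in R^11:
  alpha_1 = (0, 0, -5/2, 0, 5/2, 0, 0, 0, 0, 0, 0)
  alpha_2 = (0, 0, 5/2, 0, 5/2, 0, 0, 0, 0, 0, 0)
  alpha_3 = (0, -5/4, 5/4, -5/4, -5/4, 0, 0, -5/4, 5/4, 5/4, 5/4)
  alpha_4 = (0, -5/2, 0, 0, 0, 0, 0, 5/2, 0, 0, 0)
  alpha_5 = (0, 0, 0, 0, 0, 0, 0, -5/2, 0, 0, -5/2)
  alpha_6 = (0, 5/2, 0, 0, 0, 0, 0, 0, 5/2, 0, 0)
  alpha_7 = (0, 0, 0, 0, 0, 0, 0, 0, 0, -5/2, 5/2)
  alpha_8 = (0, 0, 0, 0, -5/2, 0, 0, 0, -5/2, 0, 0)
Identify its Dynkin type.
E8

Compute the Cartan integers a_ij = 2(alpha_i, alpha_j)/(alpha_j, alpha_j); the resulting 8x8 Cartan matrix is
[[2, 0, -1, 0, 0, 0, 0, -1], [0, 2, 0, 0, 0, 0, 0, -1], [-1, 0, 2, 0, 0, 0, 0, 0], [0, 0, 0, 2, -1, -1, 0, 0], [0, 0, 0, -1, 2, 0, -1, 0], [0, 0, 0, -1, 0, 2, 0, -1], [0, 0, 0, 0, -1, 0, 2, 0], [-1, -1, 0, 0, 0, -1, 0, 2]].
All simple roots have the same length, so the diagram is simply laced. The associated Dynkin diagram is a chain of 7 nodes with one extra node attached to the third node from one end (E_8), so the type is E_8.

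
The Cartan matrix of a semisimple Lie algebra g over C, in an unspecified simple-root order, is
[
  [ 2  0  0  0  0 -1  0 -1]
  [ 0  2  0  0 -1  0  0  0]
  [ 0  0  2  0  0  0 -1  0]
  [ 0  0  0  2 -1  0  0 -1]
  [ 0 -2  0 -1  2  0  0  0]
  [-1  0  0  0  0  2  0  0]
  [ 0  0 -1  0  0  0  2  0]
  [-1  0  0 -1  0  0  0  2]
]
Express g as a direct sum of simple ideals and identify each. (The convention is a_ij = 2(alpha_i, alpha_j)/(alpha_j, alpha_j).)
The diagram associated to this matrix has two connected components: the simple roots {alpha_3, alpha_7} form a chain of 2 nodes with single edges (A_2), and {alpha_1, alpha_2, alpha_4, alpha_5, alpha_6, alpha_8} form a chain of 6 nodes with a double edge at one end; the terminal node there is the unique short simple root (B_6). A semisimple Lie algebra decomposes uniquely as the direct sum of simple ideals, one per connected component of its Dynkin diagram, so g ≅ A_2 ⊕ B_6 (dimension 8 + 78 = 86).

type A_2 + type B_6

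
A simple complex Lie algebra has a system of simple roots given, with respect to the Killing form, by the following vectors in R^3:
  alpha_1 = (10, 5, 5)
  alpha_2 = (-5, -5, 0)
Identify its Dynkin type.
Compute the Cartan integers a_ij = 2(alpha_i, alpha_j)/(alpha_j, alpha_j); the resulting 2x2 Cartan matrix is
[[2, -3], [-1, 2]].
The roots have two lengths (squared-length ratio 3:1); the short ones are alpha_{2}. The associated Dynkin diagram is two nodes joined by a triple edge (G_2), so the type is G_2.

type G_2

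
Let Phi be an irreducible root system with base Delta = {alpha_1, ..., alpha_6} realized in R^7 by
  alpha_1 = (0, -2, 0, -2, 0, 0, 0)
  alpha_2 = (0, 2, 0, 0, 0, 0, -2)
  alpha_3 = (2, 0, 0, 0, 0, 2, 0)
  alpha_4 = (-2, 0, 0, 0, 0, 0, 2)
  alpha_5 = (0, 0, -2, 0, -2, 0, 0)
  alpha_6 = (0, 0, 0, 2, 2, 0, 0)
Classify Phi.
Compute the Cartan integers a_ij = 2(alpha_i, alpha_j)/(alpha_j, alpha_j); the resulting 6x6 Cartan matrix is
[[2, -1, 0, 0, 0, -1], [-1, 2, 0, -1, 0, 0], [0, 0, 2, -1, 0, 0], [0, -1, -1, 2, 0, 0], [0, 0, 0, 0, 2, -1], [-1, 0, 0, 0, -1, 2]].
All simple roots have the same length, so the diagram is simply laced. The associated Dynkin diagram is a chain of 6 nodes with single edges (A_6), so the type is A_6 (the algebra sl(7)).

A6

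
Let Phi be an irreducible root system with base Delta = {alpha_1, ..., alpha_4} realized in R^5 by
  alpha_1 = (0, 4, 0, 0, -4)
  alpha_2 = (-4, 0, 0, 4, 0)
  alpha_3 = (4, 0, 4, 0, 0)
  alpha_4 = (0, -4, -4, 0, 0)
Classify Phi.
Compute the Cartan integers a_ij = 2(alpha_i, alpha_j)/(alpha_j, alpha_j); the resulting 4x4 Cartan matrix is
[[2, 0, 0, -1], [0, 2, -1, 0], [0, -1, 2, -1], [-1, 0, -1, 2]].
All simple roots have the same length, so the diagram is simply laced. The associated Dynkin diagram is a chain of 4 nodes with single edges (A_4), so the type is A_4 (the algebra sl(5)).

type A_4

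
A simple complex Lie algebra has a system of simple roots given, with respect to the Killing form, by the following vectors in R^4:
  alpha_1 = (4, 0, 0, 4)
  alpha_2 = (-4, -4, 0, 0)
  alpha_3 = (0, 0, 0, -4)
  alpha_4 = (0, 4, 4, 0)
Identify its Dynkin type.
type B_4

Compute the Cartan integers a_ij = 2(alpha_i, alpha_j)/(alpha_j, alpha_j); the resulting 4x4 Cartan matrix is
[[2, -1, -2, 0], [-1, 2, 0, -1], [-1, 0, 2, 0], [0, -1, 0, 2]].
The roots have two lengths (squared-length ratio 2:1); the short ones are alpha_{3}. The associated Dynkin diagram is a chain of 4 nodes with a double edge at one end; the terminal node there is the unique short simple root (B_4), so the type is B_4 (the algebra so(9)).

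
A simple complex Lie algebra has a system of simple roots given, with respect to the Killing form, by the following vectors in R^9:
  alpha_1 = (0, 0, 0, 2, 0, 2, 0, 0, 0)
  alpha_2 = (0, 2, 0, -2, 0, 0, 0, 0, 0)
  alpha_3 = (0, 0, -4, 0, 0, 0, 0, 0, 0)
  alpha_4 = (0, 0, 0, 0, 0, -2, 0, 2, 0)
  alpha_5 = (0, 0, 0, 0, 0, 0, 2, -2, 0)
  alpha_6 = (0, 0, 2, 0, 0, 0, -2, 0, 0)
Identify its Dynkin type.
Compute the Cartan integers a_ij = 2(alpha_i, alpha_j)/(alpha_j, alpha_j); the resulting 6x6 Cartan matrix is
[[2, -1, 0, -1, 0, 0], [-1, 2, 0, 0, 0, 0], [0, 0, 2, 0, 0, -2], [-1, 0, 0, 2, -1, 0], [0, 0, 0, -1, 2, -1], [0, 0, -1, 0, -1, 2]].
The roots have two lengths (squared-length ratio 2:1); the short ones are alpha_{1,2,4,5,6}. The associated Dynkin diagram is a chain of 6 nodes with a double edge at one end; the terminal node there is the unique long simple root (C_6), so the type is C_6 (the algebra sp(12)).

type C_6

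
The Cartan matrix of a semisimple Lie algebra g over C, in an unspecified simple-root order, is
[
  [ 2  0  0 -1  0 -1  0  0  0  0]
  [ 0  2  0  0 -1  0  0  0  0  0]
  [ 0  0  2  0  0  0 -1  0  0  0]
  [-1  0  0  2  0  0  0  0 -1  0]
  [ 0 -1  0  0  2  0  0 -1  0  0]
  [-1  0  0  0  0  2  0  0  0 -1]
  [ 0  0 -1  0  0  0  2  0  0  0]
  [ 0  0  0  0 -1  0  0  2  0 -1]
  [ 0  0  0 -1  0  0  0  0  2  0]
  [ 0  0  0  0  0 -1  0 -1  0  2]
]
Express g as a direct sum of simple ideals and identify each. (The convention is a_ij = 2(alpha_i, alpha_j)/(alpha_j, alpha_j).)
The diagram associated to this matrix has two connected components: the simple roots {alpha_3, alpha_7} form a chain of 2 nodes with single edges (A_2), and {alpha_1, alpha_2, alpha_4, alpha_5, alpha_6, alpha_8, alpha_9, alpha_10} form a chain of 8 nodes with single edges (A_8). A semisimple Lie algebra decomposes uniquely as the direct sum of simple ideals, one per connected component of its Dynkin diagram, so g ≅ A_2 ⊕ A_8 (dimension 8 + 80 = 88).

type A_2 + type A_8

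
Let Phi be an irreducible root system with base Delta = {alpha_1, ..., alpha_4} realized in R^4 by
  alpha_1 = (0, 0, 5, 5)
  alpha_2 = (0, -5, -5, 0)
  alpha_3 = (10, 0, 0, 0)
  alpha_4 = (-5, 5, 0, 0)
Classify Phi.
C_4 (sp(8))

Compute the Cartan integers a_ij = 2(alpha_i, alpha_j)/(alpha_j, alpha_j); the resulting 4x4 Cartan matrix is
[[2, -1, 0, 0], [-1, 2, 0, -1], [0, 0, 2, -2], [0, -1, -1, 2]].
The roots have two lengths (squared-length ratio 2:1); the short ones are alpha_{1,2,4}. The associated Dynkin diagram is a chain of 4 nodes with a double edge at one end; the terminal node there is the unique long simple root (C_4), so the type is C_4 (the algebra sp(8)).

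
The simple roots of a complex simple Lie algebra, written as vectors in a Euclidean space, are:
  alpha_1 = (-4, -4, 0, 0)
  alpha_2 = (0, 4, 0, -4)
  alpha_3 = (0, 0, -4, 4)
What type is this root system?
A3

Compute the Cartan integers a_ij = 2(alpha_i, alpha_j)/(alpha_j, alpha_j); the resulting 3x3 Cartan matrix is
[[2, -1, 0], [-1, 2, -1], [0, -1, 2]].
All simple roots have the same length, so the diagram is simply laced. The associated Dynkin diagram is a chain of 3 nodes with single edges (A_3), so the type is A_3 (the algebra sl(4)).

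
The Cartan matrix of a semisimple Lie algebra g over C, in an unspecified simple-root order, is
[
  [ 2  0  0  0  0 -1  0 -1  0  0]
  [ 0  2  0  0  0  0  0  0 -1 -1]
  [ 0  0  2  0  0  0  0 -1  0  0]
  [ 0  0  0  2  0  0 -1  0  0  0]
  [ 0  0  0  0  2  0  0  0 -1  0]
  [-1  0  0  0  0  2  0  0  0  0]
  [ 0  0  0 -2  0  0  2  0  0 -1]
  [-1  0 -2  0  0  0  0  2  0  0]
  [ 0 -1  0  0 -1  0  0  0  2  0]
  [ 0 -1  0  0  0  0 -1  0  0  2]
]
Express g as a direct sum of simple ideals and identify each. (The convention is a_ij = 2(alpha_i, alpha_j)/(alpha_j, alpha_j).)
The diagram associated to this matrix has two connected components: the simple roots {alpha_1, alpha_3, alpha_6, alpha_8} form a chain of 4 nodes with a double edge at one end; the terminal node there is the unique short simple root (B_4), and {alpha_2, alpha_4, alpha_5, alpha_7, alpha_9, alpha_10} form a chain of 6 nodes with a double edge at one end; the terminal node there is the unique short simple root (B_6). A semisimple Lie algebra decomposes uniquely as the direct sum of simple ideals, one per connected component of its Dynkin diagram, so g ≅ B_4 ⊕ B_6 (dimension 36 + 78 = 114).

B_4 + B_6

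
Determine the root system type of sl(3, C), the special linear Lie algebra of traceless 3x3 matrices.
This is sl(3), which has dimension 3^2 - 1 = 8 and rank 3 - 1 = 2 (a Cartan subalgebra is the diagonal traceless matrices). In the classification of classical Lie algebras, the special linear algebra sl(n+1) has type A_n; here n = 2, so the Dynkin diagram is a chain of 2 nodes with single edges (A_2). Hence the type is A_2.

A2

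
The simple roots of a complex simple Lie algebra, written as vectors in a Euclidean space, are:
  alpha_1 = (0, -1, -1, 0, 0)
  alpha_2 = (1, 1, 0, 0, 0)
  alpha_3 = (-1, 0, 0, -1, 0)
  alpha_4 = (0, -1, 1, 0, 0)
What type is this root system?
D_4 (so(8))

Compute the Cartan integers a_ij = 2(alpha_i, alpha_j)/(alpha_j, alpha_j); the resulting 4x4 Cartan matrix is
[[2, -1, 0, 0], [-1, 2, -1, -1], [0, -1, 2, 0], [0, -1, 0, 2]].
All simple roots have the same length, so the diagram is simply laced. The associated Dynkin diagram is a chain of 2 nodes with a fork of two nodes at one end (D_4), so the type is D_4 (the algebra so(8)).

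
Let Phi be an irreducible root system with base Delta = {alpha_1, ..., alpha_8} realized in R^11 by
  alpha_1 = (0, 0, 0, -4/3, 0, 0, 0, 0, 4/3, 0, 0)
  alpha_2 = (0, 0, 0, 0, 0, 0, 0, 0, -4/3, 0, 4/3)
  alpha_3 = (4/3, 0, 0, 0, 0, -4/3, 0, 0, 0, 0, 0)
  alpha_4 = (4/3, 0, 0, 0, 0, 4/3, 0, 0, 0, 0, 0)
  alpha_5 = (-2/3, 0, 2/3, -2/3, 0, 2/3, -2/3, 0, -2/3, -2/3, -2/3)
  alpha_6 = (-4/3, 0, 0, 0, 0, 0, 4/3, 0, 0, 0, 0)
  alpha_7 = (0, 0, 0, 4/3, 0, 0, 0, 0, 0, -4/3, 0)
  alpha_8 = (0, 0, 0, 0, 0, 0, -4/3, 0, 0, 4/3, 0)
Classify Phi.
E8

Compute the Cartan integers a_ij = 2(alpha_i, alpha_j)/(alpha_j, alpha_j); the resulting 8x8 Cartan matrix is
[[2, -1, 0, 0, 0, 0, -1, 0], [-1, 2, 0, 0, 0, 0, 0, 0], [0, 0, 2, 0, -1, -1, 0, 0], [0, 0, 0, 2, 0, -1, 0, 0], [0, 0, -1, 0, 2, 0, 0, 0], [0, 0, -1, -1, 0, 2, 0, -1], [-1, 0, 0, 0, 0, 0, 2, -1], [0, 0, 0, 0, 0, -1, -1, 2]].
All simple roots have the same length, so the diagram is simply laced. The associated Dynkin diagram is a chain of 7 nodes with one extra node attached to the third node from one end (E_8), so the type is E_8.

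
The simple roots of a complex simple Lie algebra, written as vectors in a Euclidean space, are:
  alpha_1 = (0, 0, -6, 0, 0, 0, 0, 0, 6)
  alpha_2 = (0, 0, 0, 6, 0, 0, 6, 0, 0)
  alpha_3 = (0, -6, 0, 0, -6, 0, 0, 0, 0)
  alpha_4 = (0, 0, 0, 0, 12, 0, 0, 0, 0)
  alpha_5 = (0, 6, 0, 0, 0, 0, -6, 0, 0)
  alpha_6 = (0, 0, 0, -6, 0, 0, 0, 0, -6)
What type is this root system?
Compute the Cartan integers a_ij = 2(alpha_i, alpha_j)/(alpha_j, alpha_j); the resulting 6x6 Cartan matrix is
[[2, 0, 0, 0, 0, -1], [0, 2, 0, 0, -1, -1], [0, 0, 2, -1, -1, 0], [0, 0, -2, 2, 0, 0], [0, -1, -1, 0, 2, 0], [-1, -1, 0, 0, 0, 2]].
The roots have two lengths (squared-length ratio 2:1); the short ones are alpha_{1,2,3,5,6}. The associated Dynkin diagram is a chain of 6 nodes with a double edge at one end; the terminal node there is the unique long simple root (C_6), so the type is C_6 (the algebra sp(12)).

type C_6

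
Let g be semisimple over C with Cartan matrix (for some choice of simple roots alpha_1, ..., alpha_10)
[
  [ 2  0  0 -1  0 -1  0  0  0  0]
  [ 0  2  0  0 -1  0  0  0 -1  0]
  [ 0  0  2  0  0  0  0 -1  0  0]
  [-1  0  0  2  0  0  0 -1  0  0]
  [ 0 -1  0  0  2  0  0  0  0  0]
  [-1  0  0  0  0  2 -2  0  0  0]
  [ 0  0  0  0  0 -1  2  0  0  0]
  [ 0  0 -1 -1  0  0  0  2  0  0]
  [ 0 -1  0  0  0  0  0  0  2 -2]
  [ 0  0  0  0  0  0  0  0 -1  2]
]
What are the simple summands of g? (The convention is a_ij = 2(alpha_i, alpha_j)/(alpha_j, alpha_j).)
The diagram associated to this matrix has two connected components: the simple roots {alpha_2, alpha_5, alpha_9, alpha_10} form a chain of 4 nodes with a double edge at one end; the terminal node there is the unique short simple root (B_4), and {alpha_1, alpha_3, alpha_4, alpha_6, alpha_7, alpha_8} form a chain of 6 nodes with a double edge at one end; the terminal node there is the unique short simple root (B_6). A semisimple Lie algebra decomposes uniquely as the direct sum of simple ideals, one per connected component of its Dynkin diagram, so g ≅ B_4 ⊕ B_6 (dimension 36 + 78 = 114).

B_4 + B_6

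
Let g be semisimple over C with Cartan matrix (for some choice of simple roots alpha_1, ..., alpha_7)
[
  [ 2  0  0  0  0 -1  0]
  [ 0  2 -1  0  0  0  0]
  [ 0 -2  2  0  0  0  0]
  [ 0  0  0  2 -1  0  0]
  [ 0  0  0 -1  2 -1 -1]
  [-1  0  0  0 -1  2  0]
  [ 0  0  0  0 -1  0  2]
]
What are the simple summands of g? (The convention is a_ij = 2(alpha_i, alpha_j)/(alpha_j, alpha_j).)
The diagram associated to this matrix has two connected components: the simple roots {alpha_2, alpha_3} form a chain of 2 nodes with a double edge at one end; the terminal node there is the unique short simple root (B_2), and {alpha_1, alpha_4, alpha_5, alpha_6, alpha_7} form a chain of 3 nodes with a fork of two nodes at one end (D_5). A semisimple Lie algebra decomposes uniquely as the direct sum of simple ideals, one per connected component of its Dynkin diagram, so g ≅ B_2 ⊕ D_5 (dimension 10 + 45 = 55).

type B_2 ⊕ type D_5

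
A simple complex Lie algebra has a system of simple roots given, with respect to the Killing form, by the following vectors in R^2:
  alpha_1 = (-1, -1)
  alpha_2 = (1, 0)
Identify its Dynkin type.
B2

Compute the Cartan integers a_ij = 2(alpha_i, alpha_j)/(alpha_j, alpha_j); the resulting 2x2 Cartan matrix is
[[2, -2], [-1, 2]].
The roots have two lengths (squared-length ratio 2:1); the short ones are alpha_{2}. The associated Dynkin diagram is a chain of 2 nodes with a double edge at one end; the terminal node there is the unique short simple root (B_2), so the type is B_2 (the algebra so(5)).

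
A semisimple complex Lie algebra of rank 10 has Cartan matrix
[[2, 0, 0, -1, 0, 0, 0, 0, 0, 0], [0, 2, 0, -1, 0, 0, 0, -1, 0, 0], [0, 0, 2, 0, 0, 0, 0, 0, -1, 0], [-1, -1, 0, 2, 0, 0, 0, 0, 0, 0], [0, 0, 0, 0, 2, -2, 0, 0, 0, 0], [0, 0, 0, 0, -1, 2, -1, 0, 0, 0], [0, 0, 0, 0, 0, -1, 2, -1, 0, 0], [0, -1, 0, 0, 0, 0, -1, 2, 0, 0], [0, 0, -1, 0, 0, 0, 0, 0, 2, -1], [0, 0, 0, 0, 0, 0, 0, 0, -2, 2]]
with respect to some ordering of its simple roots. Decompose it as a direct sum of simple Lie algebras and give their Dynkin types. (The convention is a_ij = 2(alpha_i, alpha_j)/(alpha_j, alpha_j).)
The diagram associated to this matrix has two connected components: the simple roots {alpha_3, alpha_9, alpha_10} form a chain of 3 nodes with a double edge at one end; the terminal node there is the unique long simple root (C_3), and {alpha_1, alpha_2, alpha_4, alpha_5, alpha_6, alpha_7, alpha_8} form a chain of 7 nodes with a double edge at one end; the terminal node there is the unique long simple root (C_7). A semisimple Lie algebra decomposes uniquely as the direct sum of simple ideals, one per connected component of its Dynkin diagram, so g ≅ C_3 ⊕ C_7 (dimension 21 + 105 = 126).

C_3 ⊕ C_7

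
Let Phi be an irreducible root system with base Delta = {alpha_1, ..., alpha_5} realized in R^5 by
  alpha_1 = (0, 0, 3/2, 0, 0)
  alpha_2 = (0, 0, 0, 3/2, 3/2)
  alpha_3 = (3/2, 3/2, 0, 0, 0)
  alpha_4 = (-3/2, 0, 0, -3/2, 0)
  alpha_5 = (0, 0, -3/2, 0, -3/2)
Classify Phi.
Compute the Cartan integers a_ij = 2(alpha_i, alpha_j)/(alpha_j, alpha_j); the resulting 5x5 Cartan matrix is
[[2, 0, 0, 0, -1], [0, 2, 0, -1, -1], [0, 0, 2, -1, 0], [0, -1, -1, 2, 0], [-2, -1, 0, 0, 2]].
The roots have two lengths (squared-length ratio 2:1); the short ones are alpha_{1}. The associated Dynkin diagram is a chain of 5 nodes with a double edge at one end; the terminal node there is the unique short simple root (B_5), so the type is B_5 (the algebra so(11)).

B_5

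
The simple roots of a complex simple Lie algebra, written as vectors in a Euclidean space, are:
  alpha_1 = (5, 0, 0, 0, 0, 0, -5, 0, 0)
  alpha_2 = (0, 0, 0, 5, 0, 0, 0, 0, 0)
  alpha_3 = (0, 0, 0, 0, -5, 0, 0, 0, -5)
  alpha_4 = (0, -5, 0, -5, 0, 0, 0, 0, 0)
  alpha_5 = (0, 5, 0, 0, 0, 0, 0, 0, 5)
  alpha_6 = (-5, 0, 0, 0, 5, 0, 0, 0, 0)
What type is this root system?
Compute the Cartan integers a_ij = 2(alpha_i, alpha_j)/(alpha_j, alpha_j); the resulting 6x6 Cartan matrix is
[[2, 0, 0, 0, 0, -1], [0, 2, 0, -1, 0, 0], [0, 0, 2, 0, -1, -1], [0, -2, 0, 2, -1, 0], [0, 0, -1, -1, 2, 0], [-1, 0, -1, 0, 0, 2]].
The roots have two lengths (squared-length ratio 2:1); the short ones are alpha_{2}. The associated Dynkin diagram is a chain of 6 nodes with a double edge at one end; the terminal node there is the unique short simple root (B_6), so the type is B_6 (the algebra so(13)).

B_6 (so(13))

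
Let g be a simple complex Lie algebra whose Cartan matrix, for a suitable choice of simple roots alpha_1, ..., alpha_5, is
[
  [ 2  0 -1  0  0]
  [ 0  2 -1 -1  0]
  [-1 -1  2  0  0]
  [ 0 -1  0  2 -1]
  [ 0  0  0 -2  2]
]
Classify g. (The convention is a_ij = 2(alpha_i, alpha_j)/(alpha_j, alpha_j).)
The matrix has rank 5 with 2's on the diagonal. Reading the off-diagonal entries as Dynkin edges (a single edge where a_ij = a_ji = -1; a double or triple edge where a_ij * a_ji = 2 or 3), the diagram is a chain of 5 nodes with a double edge at one end; the terminal node there is the unique long simple root (C_5). One simple-root ordering that puts it in standard form is (alpha_1, alpha_3, alpha_2, alpha_4, alpha_5). So the algebra is type C_5, i.e. sp(10).

C5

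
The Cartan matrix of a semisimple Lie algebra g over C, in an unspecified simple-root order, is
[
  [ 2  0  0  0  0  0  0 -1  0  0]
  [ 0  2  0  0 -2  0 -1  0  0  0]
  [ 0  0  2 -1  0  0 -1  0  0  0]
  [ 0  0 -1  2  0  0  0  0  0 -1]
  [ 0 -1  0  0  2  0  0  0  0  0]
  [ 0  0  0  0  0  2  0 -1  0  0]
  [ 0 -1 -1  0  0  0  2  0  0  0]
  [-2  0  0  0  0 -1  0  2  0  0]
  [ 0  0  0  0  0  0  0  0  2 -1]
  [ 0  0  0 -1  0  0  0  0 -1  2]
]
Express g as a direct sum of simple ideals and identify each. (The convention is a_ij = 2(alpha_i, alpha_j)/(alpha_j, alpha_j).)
type B_3 ⊕ type B_7

The diagram associated to this matrix has two connected components: the simple roots {alpha_1, alpha_6, alpha_8} form a chain of 3 nodes with a double edge at one end; the terminal node there is the unique short simple root (B_3), and {alpha_2, alpha_3, alpha_4, alpha_5, alpha_7, alpha_9, alpha_10} form a chain of 7 nodes with a double edge at one end; the terminal node there is the unique short simple root (B_7). A semisimple Lie algebra decomposes uniquely as the direct sum of simple ideals, one per connected component of its Dynkin diagram, so g ≅ B_3 ⊕ B_7 (dimension 21 + 105 = 126).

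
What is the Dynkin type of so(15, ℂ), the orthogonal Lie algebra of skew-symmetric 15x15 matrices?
B_7

This is so(15) with 15 odd, which has dimension 15(15-1)/2 = 105 and rank (15-1)/2 = 7. In the classification of classical Lie algebras, the orthogonal algebra so(2n+1) in an odd number of variables has type B_n; here n = 7, so the Dynkin diagram is a chain of 7 nodes with a double edge at one end; the terminal node there is the unique short simple root (B_7). Hence the type is B_7.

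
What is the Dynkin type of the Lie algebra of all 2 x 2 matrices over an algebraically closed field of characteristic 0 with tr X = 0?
This is sl(2), which has dimension 2^2 - 1 = 3 and rank 2 - 1 = 1 (a Cartan subalgebra is the diagonal traceless matrices). In the classification of classical Lie algebras, the special linear algebra sl(n+1) has type A_n; here n = 1, so the Dynkin diagram is a chain of 1 nodes with single edges (A_1). Hence the type is A_1.

type A_1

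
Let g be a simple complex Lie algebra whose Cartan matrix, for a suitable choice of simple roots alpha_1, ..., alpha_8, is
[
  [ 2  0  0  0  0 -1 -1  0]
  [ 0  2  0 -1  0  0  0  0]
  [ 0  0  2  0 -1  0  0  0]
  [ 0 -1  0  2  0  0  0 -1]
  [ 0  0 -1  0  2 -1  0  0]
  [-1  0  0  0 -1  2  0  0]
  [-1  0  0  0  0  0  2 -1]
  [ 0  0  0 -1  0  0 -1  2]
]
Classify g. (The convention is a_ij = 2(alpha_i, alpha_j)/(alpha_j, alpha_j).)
A_8

The matrix has rank 8 with 2's on the diagonal. Reading the off-diagonal entries as Dynkin edges (a single edge where a_ij = a_ji = -1; a double or triple edge where a_ij * a_ji = 2 or 3), the diagram is a chain of 8 nodes with single edges (A_8). One simple-root ordering that puts it in standard form is (alpha_3, alpha_5, alpha_6, alpha_1, alpha_7, alpha_8, alpha_4, alpha_2). So the algebra is type A_8, i.e. sl(9).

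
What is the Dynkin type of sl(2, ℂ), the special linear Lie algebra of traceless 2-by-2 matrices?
A_1 (sl(2))

This is sl(2), which has dimension 2^2 - 1 = 3 and rank 2 - 1 = 1 (a Cartan subalgebra is the diagonal traceless matrices). In the classification of classical Lie algebras, the special linear algebra sl(n+1) has type A_n; here n = 1, so the Dynkin diagram is a chain of 1 nodes with single edges (A_1). Hence the type is A_1.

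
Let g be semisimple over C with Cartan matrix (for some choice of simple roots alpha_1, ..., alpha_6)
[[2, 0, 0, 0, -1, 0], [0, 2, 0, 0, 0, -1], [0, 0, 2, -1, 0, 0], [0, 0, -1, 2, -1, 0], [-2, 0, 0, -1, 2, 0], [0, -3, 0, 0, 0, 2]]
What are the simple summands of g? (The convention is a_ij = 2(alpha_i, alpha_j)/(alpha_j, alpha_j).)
type B_4 ⊕ type G_2

The diagram associated to this matrix has two connected components: the simple roots {alpha_1, alpha_3, alpha_4, alpha_5} form a chain of 4 nodes with a double edge at one end; the terminal node there is the unique short simple root (B_4), and {alpha_2, alpha_6} form two nodes joined by a triple edge (G_2). A semisimple Lie algebra decomposes uniquely as the direct sum of simple ideals, one per connected component of its Dynkin diagram, so g ≅ B_4 ⊕ G_2 (dimension 36 + 14 = 50).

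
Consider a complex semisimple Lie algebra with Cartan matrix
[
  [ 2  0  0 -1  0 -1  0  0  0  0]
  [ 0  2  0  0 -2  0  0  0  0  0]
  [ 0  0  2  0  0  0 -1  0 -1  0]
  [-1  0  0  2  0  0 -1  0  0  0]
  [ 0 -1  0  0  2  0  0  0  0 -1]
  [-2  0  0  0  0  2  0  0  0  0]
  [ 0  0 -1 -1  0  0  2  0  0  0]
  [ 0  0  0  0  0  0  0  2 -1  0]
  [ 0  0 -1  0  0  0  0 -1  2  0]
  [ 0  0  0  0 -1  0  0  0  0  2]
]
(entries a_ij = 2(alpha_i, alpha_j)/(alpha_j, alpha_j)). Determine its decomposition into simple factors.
The diagram associated to this matrix has two connected components: the simple roots {alpha_2, alpha_5, alpha_10} form a chain of 3 nodes with a double edge at one end; the terminal node there is the unique long simple root (C_3), and {alpha_1, alpha_3, alpha_4, alpha_6, alpha_7, alpha_8, alpha_9} form a chain of 7 nodes with a double edge at one end; the terminal node there is the unique long simple root (C_7). A semisimple Lie algebra decomposes uniquely as the direct sum of simple ideals, one per connected component of its Dynkin diagram, so g ≅ C_3 ⊕ C_7 (dimension 21 + 105 = 126).

C_3 (sp(6)) ⊕ C_7 (sp(14))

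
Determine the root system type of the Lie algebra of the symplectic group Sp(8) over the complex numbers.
This is sp(8), which has dimension 8(8+1)/2 = 36 and rank 8/2 = 4. In the classification of classical Lie algebras, the symplectic algebra sp(2n) has type C_n; here n = 4, so the Dynkin diagram is a chain of 4 nodes with a double edge at one end; the terminal node there is the unique long simple root (C_4). Hence the type is C_4.

C_4 (sp(8))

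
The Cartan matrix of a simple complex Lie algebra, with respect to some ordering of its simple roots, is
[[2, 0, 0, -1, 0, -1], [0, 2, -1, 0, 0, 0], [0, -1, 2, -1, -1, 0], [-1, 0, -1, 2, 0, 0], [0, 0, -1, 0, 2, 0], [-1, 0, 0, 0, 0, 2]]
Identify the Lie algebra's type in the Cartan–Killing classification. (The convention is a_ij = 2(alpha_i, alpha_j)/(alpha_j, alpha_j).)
D6

The matrix has rank 6 with 2's on the diagonal. Reading the off-diagonal entries as Dynkin edges (a single edge where a_ij = a_ji = -1; a double or triple edge where a_ij * a_ji = 2 or 3), the diagram is a chain of 4 nodes with a fork of two nodes at one end (D_6). One simple-root ordering that puts it in standard form is (alpha_6, alpha_1, alpha_4, alpha_3, alpha_2, alpha_5). So the algebra is type D_6, i.e. so(12).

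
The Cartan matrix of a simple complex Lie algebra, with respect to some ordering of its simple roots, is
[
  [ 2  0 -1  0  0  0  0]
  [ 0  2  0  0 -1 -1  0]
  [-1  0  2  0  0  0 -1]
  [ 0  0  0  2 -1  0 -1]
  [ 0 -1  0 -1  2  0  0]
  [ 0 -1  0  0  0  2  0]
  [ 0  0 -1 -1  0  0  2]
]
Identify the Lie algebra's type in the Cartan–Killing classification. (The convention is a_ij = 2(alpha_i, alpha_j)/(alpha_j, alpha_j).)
type A_7

The matrix has rank 7 with 2's on the diagonal. Reading the off-diagonal entries as Dynkin edges (a single edge where a_ij = a_ji = -1; a double or triple edge where a_ij * a_ji = 2 or 3), the diagram is a chain of 7 nodes with single edges (A_7). One simple-root ordering that puts it in standard form is (alpha_1, alpha_3, alpha_7, alpha_4, alpha_5, alpha_2, alpha_6). So the algebra is type A_7, i.e. sl(8).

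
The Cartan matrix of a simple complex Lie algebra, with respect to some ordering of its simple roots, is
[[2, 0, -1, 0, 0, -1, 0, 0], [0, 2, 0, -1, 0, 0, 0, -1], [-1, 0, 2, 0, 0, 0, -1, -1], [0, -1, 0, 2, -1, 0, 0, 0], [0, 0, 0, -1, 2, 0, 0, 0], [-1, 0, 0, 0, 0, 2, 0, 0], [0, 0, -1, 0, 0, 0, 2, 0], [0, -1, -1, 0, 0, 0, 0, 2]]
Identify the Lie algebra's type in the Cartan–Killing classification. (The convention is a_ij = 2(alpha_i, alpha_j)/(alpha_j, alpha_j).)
E_8

The matrix has rank 8 with 2's on the diagonal. Reading the off-diagonal entries as Dynkin edges (a single edge where a_ij = a_ji = -1; a double or triple edge where a_ij * a_ji = 2 or 3), the diagram is a chain of 7 nodes with one extra node attached to the third node from one end (E_8). One simple-root ordering that puts it in standard form is (alpha_6, alpha_7, alpha_1, alpha_3, alpha_8, alpha_2, alpha_4, alpha_5). So the algebra is type E_8.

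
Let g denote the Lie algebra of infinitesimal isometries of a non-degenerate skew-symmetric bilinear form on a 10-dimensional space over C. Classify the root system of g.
type C_5

This is sp(10), which has dimension 10(10+1)/2 = 55 and rank 10/2 = 5. In the classification of classical Lie algebras, the symplectic algebra sp(2n) has type C_n; here n = 5, so the Dynkin diagram is a chain of 5 nodes with a double edge at one end; the terminal node there is the unique long simple root (C_5). Hence the type is C_5.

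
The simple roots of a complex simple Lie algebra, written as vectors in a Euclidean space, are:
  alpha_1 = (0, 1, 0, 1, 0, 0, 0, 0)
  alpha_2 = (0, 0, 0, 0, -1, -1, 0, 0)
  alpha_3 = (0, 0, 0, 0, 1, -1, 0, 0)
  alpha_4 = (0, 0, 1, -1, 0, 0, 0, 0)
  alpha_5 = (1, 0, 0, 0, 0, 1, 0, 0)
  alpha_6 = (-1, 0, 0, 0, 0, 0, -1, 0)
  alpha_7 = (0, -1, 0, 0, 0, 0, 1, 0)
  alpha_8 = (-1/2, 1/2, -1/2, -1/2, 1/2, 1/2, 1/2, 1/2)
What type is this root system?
Compute the Cartan integers a_ij = 2(alpha_i, alpha_j)/(alpha_j, alpha_j); the resulting 8x8 Cartan matrix is
[[2, 0, 0, -1, 0, 0, -1, 0], [0, 2, 0, 0, -1, 0, 0, -1], [0, 0, 2, 0, -1, 0, 0, 0], [-1, 0, 0, 2, 0, 0, 0, 0], [0, -1, -1, 0, 2, -1, 0, 0], [0, 0, 0, 0, -1, 2, -1, 0], [-1, 0, 0, 0, 0, -1, 2, 0], [0, -1, 0, 0, 0, 0, 0, 2]].
All simple roots have the same length, so the diagram is simply laced. The associated Dynkin diagram is a chain of 7 nodes with one extra node attached to the third node from one end (E_8), so the type is E_8.

type E_8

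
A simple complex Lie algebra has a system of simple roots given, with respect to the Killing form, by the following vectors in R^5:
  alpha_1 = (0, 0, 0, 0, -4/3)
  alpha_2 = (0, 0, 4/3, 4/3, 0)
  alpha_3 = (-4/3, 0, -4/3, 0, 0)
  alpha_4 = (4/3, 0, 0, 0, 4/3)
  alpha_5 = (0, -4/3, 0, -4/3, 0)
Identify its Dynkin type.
Compute the Cartan integers a_ij = 2(alpha_i, alpha_j)/(alpha_j, alpha_j); the resulting 5x5 Cartan matrix is
[[2, 0, 0, -1, 0], [0, 2, -1, 0, -1], [0, -1, 2, -1, 0], [-2, 0, -1, 2, 0], [0, -1, 0, 0, 2]].
The roots have two lengths (squared-length ratio 2:1); the short ones are alpha_{1}. The associated Dynkin diagram is a chain of 5 nodes with a double edge at one end; the terminal node there is the unique short simple root (B_5), so the type is B_5 (the algebra so(11)).

type B_5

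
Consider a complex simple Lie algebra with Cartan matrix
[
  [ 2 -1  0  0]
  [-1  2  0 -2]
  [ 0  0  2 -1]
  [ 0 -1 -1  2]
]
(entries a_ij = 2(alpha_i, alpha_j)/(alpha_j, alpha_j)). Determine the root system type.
The matrix has rank 4 with 2's on the diagonal. Reading the off-diagonal entries as Dynkin edges (a single edge where a_ij = a_ji = -1; a double or triple edge where a_ij * a_ji = 2 or 3), the diagram is a chain of 4 nodes with a double edge between the middle two (F_4). One simple-root ordering that puts it in standard form is (alpha_1, alpha_2, alpha_4, alpha_3). So the algebra is type F_4.

F_4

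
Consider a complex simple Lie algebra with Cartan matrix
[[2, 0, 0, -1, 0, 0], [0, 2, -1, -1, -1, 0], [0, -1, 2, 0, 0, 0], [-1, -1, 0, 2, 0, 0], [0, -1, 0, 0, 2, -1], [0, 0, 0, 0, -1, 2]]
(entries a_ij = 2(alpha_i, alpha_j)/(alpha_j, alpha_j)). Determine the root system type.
The matrix has rank 6 with 2's on the diagonal. Reading the off-diagonal entries as Dynkin edges (a single edge where a_ij = a_ji = -1; a double or triple edge where a_ij * a_ji = 2 or 3), the diagram is a chain of 5 nodes with one extra node attached to the third node from one end (E_6). One simple-root ordering that puts it in standard form is (alpha_6, alpha_3, alpha_5, alpha_2, alpha_4, alpha_1). So the algebra is type E_6.

type E_6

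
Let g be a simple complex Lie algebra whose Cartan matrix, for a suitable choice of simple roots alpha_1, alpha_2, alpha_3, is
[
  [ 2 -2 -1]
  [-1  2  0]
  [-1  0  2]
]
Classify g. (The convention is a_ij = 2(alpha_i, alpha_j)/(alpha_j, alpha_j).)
The matrix has rank 3 with 2's on the diagonal. Reading the off-diagonal entries as Dynkin edges (a single edge where a_ij = a_ji = -1; a double or triple edge where a_ij * a_ji = 2 or 3), the diagram is a chain of 3 nodes with a double edge at one end; the terminal node there is the unique short simple root (B_3). One simple-root ordering that puts it in standard form is (alpha_3, alpha_1, alpha_2). So the algebra is type B_3, i.e. so(7).

B_3 (so(7))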